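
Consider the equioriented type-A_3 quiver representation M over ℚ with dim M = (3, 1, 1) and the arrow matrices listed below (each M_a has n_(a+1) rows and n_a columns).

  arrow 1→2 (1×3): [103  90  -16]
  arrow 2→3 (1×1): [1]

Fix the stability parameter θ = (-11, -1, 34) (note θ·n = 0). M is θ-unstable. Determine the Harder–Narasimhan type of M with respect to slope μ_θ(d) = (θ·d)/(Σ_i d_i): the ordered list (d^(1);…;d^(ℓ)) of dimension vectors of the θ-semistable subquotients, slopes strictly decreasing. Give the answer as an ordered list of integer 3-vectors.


Barcode: M ≅ I[1,1]^2, I[1,3]. HN layers by μ_θ (3 steps, strictly decreasing):
  μ^(1)=34; μ^(2)=-1; μ^(3)=-11

((0, 0, 1); (0, 1, 0); (3, 0, 0))


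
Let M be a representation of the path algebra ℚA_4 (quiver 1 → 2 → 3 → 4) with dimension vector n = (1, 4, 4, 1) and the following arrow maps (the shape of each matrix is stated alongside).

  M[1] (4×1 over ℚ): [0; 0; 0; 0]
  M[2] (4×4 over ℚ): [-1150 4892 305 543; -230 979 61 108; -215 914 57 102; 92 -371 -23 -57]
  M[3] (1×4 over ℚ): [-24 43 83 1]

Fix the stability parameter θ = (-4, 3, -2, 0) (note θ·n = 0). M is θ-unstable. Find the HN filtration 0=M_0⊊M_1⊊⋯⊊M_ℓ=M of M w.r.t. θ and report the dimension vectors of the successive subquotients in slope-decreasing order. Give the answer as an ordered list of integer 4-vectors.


Via rank(M_{q-1}∘⋯∘M_p): M ≅ I[1,1], I[2,3]^3, I[2,4].
μ_θ-semistable layers: μ^(1)=1/2; μ^(2)=1/3; μ^(3)=-4

((0, 3, 3, 0); (0, 1, 1, 1); (1, 0, 0, 0))


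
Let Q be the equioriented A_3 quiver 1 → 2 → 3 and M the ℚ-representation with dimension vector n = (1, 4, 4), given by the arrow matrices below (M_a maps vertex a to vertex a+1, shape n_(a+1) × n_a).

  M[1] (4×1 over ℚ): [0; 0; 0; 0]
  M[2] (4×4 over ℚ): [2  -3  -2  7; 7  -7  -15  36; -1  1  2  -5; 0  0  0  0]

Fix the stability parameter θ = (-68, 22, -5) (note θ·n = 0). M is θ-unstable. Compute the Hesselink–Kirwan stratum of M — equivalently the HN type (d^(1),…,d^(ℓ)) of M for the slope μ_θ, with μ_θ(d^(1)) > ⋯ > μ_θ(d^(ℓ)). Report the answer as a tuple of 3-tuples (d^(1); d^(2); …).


Via rank(M_{q-1}∘⋯∘M_p): M ≅ I[1,1], I[2,2], I[2,3]^3, I[3,3].
μ_θ-semistable layers: μ^(1)=22; μ^(2)=17/2; μ^(3)=-5; μ^(4)=-68

((0, 1, 0); (0, 3, 3); (0, 0, 1); (1, 0, 0))


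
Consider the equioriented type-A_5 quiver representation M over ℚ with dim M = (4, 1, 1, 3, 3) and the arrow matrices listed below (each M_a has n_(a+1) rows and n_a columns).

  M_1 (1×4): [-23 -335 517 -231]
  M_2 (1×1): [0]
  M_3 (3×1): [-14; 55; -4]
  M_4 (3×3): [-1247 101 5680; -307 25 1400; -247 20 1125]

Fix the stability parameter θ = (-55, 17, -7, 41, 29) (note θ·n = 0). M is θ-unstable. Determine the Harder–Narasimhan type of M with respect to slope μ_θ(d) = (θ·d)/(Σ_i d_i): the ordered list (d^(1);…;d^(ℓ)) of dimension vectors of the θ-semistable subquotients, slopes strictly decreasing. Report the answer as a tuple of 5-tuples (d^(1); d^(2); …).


Via rank(M_{q-1}∘⋯∘M_p): M ≅ I[1,1]^3, I[1,2], I[3,5], I[4,4], I[4,5], I[5,5].
μ_θ-semistable layers: μ^(1)=41; μ^(2)=35; μ^(3)=29; μ^(4)=17; μ^(5)=-7; μ^(6)=-55

((0, 0, 0, 1, 0); (0, 0, 0, 2, 2); (0, 0, 0, 0, 1); (0, 1, 0, 0, 0); (0, 0, 1, 0, 0); (4, 0, 0, 0, 0))


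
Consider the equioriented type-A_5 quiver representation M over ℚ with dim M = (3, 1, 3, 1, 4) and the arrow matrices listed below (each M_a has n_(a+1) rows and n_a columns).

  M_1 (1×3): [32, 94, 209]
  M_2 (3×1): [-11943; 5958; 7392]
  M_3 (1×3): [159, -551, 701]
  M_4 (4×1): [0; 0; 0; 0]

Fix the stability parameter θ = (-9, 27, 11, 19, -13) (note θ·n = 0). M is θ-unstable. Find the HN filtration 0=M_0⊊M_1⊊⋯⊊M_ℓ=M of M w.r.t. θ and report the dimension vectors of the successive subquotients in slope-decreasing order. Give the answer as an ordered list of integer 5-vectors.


Via rank(M_{q-1}∘⋯∘M_p): M ≅ I[1,1]^2, I[1,4], I[3,3]^2, I[5,5]^4.
μ_θ-semistable layers: μ^(1)=19; μ^(2)=11; μ^(3)=-9; μ^(4)=-13

((0, 1, 1, 1, 0); (0, 0, 2, 0, 0); (3, 0, 0, 0, 0); (0, 0, 0, 0, 4))


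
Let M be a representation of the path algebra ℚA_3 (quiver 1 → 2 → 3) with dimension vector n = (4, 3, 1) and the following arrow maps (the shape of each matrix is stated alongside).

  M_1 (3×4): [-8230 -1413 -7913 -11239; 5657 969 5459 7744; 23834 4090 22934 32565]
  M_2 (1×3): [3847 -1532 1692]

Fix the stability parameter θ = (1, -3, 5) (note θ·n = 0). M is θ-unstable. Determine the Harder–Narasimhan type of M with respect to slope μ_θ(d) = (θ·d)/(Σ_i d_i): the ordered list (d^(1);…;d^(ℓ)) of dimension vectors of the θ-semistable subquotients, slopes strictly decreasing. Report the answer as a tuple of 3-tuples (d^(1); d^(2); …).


Via rank(M_{q-1}∘⋯∘M_p): M ≅ I[1,1], I[1,2]^2, I[1,3].
μ_θ-semistable layers: μ^(1)=5; μ^(2)=1; μ^(3)=-1

((0, 0, 1); (1, 0, 0); (3, 3, 0))


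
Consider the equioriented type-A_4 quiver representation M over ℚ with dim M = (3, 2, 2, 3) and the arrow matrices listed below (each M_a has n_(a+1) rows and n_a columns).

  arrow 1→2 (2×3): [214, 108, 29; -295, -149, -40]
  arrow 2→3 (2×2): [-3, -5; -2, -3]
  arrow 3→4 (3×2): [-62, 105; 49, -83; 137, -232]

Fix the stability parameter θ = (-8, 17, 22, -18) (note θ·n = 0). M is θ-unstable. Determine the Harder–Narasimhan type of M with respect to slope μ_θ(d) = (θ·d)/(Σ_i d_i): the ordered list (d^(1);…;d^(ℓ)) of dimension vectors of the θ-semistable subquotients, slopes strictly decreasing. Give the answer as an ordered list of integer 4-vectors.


Via rank(M_{q-1}∘⋯∘M_p): M ≅ I[1,1], I[1,4]^2, I[4,4].
μ_θ-semistable layers: μ^(1)=7; μ^(2)=-8; μ^(3)=-18

((0, 2, 2, 2); (3, 0, 0, 0); (0, 0, 0, 1))


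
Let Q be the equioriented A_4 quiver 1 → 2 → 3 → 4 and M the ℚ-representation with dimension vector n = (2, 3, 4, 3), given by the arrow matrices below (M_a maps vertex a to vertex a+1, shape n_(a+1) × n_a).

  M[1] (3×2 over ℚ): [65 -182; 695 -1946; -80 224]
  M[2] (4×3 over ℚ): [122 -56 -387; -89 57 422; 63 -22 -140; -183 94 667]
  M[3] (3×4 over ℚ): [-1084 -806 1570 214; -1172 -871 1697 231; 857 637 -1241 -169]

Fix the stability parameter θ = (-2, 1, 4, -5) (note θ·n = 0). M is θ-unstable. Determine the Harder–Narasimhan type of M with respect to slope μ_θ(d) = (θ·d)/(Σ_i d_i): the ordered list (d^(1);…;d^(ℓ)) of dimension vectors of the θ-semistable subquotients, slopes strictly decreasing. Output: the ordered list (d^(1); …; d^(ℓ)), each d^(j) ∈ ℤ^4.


Interval decomposition of M: I[1,1], I[1,3], I[2,4]^2, I[3,3], I[4,4].
HN type (ℓ=5): μ^(1)=4; μ^(2)=1; μ^(3)=0; μ^(4)=-2; μ^(5)=-5

((0, 0, 2, 0); (0, 1, 0, 0); (0, 2, 2, 2); (2, 0, 0, 0); (0, 0, 0, 1))


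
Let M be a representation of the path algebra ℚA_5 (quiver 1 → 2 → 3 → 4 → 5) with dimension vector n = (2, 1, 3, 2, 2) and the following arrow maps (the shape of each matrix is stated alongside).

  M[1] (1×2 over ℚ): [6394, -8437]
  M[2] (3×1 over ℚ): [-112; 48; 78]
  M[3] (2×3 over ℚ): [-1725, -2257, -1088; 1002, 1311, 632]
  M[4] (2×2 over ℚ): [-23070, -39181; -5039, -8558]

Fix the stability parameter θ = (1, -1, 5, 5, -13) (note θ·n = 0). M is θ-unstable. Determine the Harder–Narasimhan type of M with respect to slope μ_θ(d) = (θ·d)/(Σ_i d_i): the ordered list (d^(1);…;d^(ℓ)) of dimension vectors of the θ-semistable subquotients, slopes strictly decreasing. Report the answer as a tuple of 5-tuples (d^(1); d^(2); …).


Via rank(M_{q-1}∘⋯∘M_p): M ≅ I[1,1], I[1,3], I[3,5]^2.
μ_θ-semistable layers: μ^(1)=5; μ^(2)=1; μ^(3)=0; μ^(4)=-1

((0, 0, 1, 0, 0); (1, 0, 0, 0, 0); (1, 1, 0, 0, 0); (0, 0, 2, 2, 2))


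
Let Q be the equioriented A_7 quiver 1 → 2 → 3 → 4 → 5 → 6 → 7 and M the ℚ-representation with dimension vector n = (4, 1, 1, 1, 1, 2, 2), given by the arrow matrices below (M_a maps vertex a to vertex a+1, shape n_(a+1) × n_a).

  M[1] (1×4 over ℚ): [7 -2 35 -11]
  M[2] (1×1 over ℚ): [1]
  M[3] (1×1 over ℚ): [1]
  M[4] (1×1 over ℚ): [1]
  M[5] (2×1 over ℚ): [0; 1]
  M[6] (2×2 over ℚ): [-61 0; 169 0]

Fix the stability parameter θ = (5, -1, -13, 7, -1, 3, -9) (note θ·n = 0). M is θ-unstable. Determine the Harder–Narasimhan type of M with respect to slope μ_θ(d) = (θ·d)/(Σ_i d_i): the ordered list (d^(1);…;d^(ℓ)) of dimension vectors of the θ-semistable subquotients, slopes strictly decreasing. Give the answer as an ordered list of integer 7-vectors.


Interval decomposition of M: I[1,1]^3, I[1,6], I[6,7], I[7,7].
HN type (ℓ=4): μ^(1)=5; μ^(2)=3; μ^(3)=-3; μ^(4)=-9

((3, 0, 0, 0, 0, 0, 0); (0, 0, 0, 1, 1, 1, 0); (1, 1, 1, 0, 0, 1, 1); (0, 0, 0, 0, 0, 0, 1))


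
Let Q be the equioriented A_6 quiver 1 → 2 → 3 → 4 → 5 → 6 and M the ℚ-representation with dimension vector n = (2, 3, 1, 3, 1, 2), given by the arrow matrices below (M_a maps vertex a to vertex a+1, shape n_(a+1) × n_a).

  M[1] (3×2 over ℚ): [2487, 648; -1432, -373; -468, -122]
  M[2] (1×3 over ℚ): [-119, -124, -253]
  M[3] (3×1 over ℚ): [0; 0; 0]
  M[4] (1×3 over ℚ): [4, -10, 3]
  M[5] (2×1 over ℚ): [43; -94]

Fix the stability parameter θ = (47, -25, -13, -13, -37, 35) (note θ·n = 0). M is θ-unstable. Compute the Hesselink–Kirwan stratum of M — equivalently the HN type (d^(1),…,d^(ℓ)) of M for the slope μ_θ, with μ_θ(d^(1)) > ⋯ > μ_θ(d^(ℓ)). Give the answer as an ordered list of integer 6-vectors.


Barcode: M ≅ I[1,2], I[1,3], I[2,2], I[4,4]^2, I[4,6], I[6,6]. HN layers by μ_θ (5 steps, strictly decreasing):
  μ^(1)=35; μ^(2)=11; μ^(3)=3; μ^(4)=-13; μ^(5)=-25

((0, 0, 0, 0, 0, 2); (1, 1, 0, 0, 0, 0); (1, 1, 1, 0, 0, 0); (0, 0, 0, 2, 0, 0); (0, 1, 0, 1, 1, 0))


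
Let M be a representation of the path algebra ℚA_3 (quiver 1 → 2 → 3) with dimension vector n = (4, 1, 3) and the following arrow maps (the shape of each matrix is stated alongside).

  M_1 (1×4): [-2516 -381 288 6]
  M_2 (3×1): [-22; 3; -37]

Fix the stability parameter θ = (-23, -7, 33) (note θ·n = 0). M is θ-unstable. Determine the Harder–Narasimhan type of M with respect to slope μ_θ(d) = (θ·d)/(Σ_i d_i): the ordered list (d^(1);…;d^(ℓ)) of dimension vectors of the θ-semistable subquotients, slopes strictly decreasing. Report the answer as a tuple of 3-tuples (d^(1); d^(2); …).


Barcode: M ≅ I[1,1]^3, I[1,3], I[3,3]^2. HN layers by μ_θ (3 steps, strictly decreasing):
  μ^(1)=33; μ^(2)=-7; μ^(3)=-23

((0, 0, 3); (0, 1, 0); (4, 0, 0))


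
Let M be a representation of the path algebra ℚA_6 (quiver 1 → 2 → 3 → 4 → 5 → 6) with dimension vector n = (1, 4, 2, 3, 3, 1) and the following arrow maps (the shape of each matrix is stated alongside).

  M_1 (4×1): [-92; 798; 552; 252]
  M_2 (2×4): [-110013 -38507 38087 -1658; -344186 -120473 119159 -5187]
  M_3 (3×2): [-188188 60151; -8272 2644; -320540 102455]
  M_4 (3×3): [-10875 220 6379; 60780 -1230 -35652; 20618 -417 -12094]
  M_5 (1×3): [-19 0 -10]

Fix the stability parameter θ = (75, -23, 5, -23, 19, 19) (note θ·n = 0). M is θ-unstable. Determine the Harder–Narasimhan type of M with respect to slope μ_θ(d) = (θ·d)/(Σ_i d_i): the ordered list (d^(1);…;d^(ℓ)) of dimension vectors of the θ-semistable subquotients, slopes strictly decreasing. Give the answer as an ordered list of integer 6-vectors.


Barcode: M ≅ I[1,4], I[2,2]^2, I[2,3], I[4,5], I[4,6], I[5,5]. HN layers by μ_θ (4 steps, strictly decreasing):
  μ^(1)=19; μ^(2)=17/2; μ^(3)=5; μ^(4)=-23

((0, 0, 0, 0, 3, 1); (1, 1, 1, 1, 0, 0); (0, 0, 1, 0, 0, 0); (0, 3, 0, 2, 0, 0))


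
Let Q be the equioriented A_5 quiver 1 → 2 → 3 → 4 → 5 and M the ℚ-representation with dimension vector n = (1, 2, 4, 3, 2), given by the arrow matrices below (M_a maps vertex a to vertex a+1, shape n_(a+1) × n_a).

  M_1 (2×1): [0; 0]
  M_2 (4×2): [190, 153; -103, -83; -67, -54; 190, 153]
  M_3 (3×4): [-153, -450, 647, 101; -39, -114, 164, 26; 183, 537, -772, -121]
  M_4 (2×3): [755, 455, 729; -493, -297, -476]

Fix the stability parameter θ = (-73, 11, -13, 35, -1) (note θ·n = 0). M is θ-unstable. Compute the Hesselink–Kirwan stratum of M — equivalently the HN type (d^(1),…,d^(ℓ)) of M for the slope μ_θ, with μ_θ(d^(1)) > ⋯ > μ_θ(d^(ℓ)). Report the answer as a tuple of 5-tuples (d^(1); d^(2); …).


Barcode: M ≅ I[1,1], I[2,5]^2, I[3,3], I[3,4]. HN layers by μ_θ (5 steps, strictly decreasing):
  μ^(1)=35; μ^(2)=17; μ^(3)=-1; μ^(4)=-13; μ^(5)=-73

((0, 0, 0, 1, 0); (0, 0, 0, 2, 2); (0, 2, 2, 0, 0); (0, 0, 2, 0, 0); (1, 0, 0, 0, 0))


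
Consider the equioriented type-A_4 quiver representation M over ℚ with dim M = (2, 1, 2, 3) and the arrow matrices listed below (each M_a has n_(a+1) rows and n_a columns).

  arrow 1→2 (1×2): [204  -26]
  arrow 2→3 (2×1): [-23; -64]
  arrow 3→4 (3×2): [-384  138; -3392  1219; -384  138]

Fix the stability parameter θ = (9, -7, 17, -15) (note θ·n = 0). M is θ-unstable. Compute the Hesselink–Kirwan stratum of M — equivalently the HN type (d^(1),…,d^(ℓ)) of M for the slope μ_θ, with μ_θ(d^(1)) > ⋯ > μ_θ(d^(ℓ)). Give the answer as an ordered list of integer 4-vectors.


Via rank(M_{q-1}∘⋯∘M_p): M ≅ I[1,1], I[1,3], I[3,4], I[4,4]^2.
μ_θ-semistable layers: μ^(1)=17; μ^(2)=9; μ^(3)=1; μ^(4)=-15

((0, 0, 1, 0); (1, 0, 0, 0); (1, 1, 1, 1); (0, 0, 0, 2))


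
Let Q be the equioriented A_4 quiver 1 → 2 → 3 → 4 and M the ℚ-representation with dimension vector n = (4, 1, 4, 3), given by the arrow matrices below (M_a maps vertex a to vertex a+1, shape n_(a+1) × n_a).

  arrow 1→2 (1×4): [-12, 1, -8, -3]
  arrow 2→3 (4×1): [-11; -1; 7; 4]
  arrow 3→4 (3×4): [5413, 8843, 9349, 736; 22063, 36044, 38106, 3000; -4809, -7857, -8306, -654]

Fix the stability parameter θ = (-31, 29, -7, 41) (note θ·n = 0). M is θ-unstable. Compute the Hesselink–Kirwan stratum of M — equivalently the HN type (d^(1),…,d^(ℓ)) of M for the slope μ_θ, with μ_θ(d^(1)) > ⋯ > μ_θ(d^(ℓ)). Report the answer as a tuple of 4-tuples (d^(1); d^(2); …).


Via rank(M_{q-1}∘⋯∘M_p): M ≅ I[1,1]^3, I[1,4], I[3,3], I[3,4]^2.
μ_θ-semistable layers: μ^(1)=41; μ^(2)=11; μ^(3)=-7; μ^(4)=-31

((0, 0, 0, 3); (0, 1, 1, 0); (0, 0, 3, 0); (4, 0, 0, 0))


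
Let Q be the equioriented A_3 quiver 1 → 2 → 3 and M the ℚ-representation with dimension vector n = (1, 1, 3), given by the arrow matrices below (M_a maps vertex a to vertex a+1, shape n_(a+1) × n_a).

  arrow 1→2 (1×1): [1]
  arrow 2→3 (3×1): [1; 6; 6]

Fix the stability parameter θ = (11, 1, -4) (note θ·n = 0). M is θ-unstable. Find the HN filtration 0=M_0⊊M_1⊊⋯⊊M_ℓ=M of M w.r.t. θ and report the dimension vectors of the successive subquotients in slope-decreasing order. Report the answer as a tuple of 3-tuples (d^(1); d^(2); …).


Via rank(M_{q-1}∘⋯∘M_p): M ≅ I[1,3], I[3,3]^2.
μ_θ-semistable layers: μ^(1)=8/3; μ^(2)=-4

((1, 1, 1); (0, 0, 2))


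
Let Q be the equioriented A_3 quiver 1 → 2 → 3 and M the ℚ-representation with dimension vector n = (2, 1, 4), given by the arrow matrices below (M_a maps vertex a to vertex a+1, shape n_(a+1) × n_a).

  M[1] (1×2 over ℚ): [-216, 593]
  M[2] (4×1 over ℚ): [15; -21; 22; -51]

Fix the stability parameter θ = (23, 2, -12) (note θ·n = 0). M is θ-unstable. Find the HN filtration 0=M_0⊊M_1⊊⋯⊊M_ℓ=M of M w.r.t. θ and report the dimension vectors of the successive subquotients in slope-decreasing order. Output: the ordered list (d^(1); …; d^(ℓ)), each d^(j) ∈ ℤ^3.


Via rank(M_{q-1}∘⋯∘M_p): M ≅ I[1,1], I[1,3], I[3,3]^3.
μ_θ-semistable layers: μ^(1)=23; μ^(2)=13/3; μ^(3)=-12

((1, 0, 0); (1, 1, 1); (0, 0, 3))


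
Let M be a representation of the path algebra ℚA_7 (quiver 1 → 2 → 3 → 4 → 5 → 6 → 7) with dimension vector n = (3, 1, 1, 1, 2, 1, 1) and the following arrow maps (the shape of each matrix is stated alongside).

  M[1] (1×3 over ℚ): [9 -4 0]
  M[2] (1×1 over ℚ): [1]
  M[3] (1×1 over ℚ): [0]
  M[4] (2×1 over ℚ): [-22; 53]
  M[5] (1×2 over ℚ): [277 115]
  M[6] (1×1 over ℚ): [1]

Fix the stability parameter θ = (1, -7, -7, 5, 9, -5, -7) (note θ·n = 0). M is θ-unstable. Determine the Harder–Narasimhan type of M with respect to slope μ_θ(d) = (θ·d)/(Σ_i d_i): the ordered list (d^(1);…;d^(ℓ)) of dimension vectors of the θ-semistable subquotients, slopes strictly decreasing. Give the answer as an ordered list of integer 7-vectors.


Interval decomposition of M: I[1,1]^2, I[1,3], I[4,7], I[5,5].
HN type (ℓ=4): μ^(1)=9; μ^(2)=1; μ^(3)=1/2; μ^(4)=-13/3

((0, 0, 0, 0, 1, 0, 0); (2, 0, 0, 0, 0, 0, 0); (0, 0, 0, 1, 1, 1, 1); (1, 1, 1, 0, 0, 0, 0))


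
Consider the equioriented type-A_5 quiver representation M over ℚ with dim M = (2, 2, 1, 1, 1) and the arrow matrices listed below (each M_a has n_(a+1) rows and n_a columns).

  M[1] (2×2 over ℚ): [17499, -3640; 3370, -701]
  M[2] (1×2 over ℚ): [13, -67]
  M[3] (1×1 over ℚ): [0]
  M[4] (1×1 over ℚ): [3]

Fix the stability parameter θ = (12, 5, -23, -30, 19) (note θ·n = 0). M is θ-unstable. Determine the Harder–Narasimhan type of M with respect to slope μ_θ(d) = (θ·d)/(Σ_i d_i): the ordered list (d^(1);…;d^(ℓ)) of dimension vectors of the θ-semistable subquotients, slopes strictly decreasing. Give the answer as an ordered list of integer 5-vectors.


Via rank(M_{q-1}∘⋯∘M_p): M ≅ I[1,2], I[1,3], I[4,5].
μ_θ-semistable layers: μ^(1)=19; μ^(2)=17/2; μ^(3)=-2; μ^(4)=-30

((0, 0, 0, 0, 1); (1, 1, 0, 0, 0); (1, 1, 1, 0, 0); (0, 0, 0, 1, 0))


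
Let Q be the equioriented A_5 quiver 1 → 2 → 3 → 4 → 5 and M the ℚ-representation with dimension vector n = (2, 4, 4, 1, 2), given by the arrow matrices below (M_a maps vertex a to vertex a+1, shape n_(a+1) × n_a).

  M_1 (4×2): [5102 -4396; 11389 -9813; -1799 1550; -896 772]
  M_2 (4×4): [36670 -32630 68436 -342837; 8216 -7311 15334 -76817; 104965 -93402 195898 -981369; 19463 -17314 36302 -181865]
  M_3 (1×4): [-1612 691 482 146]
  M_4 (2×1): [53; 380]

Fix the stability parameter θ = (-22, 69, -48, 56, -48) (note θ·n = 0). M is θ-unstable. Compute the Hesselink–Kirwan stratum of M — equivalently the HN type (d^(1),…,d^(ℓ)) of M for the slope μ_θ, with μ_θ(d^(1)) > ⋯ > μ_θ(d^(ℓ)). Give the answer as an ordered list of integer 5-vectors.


Via rank(M_{q-1}∘⋯∘M_p): M ≅ I[1,2], I[1,5], I[2,3]^2, I[3,3], I[5,5].
μ_θ-semistable layers: μ^(1)=69; μ^(2)=21/2; μ^(3)=29/4; μ^(4)=-22; μ^(5)=-48

((0, 1, 0, 0, 0); (0, 2, 2, 0, 0); (0, 1, 1, 1, 1); (2, 0, 0, 0, 0); (0, 0, 1, 0, 1))


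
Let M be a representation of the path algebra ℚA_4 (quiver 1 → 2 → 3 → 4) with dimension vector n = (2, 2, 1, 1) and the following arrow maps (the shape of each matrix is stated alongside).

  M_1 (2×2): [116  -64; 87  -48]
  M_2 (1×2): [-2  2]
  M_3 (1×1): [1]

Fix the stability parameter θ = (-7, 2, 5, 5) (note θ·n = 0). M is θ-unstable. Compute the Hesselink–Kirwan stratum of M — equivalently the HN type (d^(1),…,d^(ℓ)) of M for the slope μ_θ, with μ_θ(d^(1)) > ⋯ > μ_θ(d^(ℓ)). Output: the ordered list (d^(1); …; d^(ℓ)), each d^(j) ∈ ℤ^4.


Via rank(M_{q-1}∘⋯∘M_p): M ≅ I[1,1], I[1,4], I[2,2].
μ_θ-semistable layers: μ^(1)=5; μ^(2)=2; μ^(3)=-7

((0, 0, 1, 1); (0, 2, 0, 0); (2, 0, 0, 0))


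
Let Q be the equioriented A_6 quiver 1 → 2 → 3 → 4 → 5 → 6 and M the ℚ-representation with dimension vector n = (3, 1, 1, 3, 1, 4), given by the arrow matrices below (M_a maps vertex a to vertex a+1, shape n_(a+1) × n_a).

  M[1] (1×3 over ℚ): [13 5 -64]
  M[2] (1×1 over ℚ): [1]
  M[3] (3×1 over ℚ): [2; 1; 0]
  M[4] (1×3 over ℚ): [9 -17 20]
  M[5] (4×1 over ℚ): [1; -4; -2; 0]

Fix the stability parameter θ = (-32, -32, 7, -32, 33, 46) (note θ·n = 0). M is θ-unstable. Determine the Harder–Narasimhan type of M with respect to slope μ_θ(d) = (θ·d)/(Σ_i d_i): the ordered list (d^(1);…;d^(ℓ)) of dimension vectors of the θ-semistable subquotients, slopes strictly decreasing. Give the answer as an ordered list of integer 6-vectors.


Interval decomposition of M: I[1,1]^2, I[1,6], I[4,4]^2, I[6,6]^3.
HN type (ℓ=4): μ^(1)=46; μ^(2)=33; μ^(3)=-25/2; μ^(4)=-32

((0, 0, 0, 0, 0, 4); (0, 0, 0, 0, 1, 0); (0, 0, 1, 1, 0, 0); (3, 1, 0, 2, 0, 0))


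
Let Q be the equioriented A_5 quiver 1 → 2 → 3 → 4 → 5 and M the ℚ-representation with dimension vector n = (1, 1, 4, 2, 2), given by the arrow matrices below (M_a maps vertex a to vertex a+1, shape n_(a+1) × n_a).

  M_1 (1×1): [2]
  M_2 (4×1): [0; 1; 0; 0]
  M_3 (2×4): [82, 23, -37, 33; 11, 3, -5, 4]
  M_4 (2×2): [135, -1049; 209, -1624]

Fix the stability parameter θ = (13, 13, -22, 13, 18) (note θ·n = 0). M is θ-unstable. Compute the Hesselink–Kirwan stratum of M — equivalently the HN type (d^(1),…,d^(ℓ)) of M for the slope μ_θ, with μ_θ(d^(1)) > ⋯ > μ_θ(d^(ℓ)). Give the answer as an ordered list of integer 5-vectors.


Via rank(M_{q-1}∘⋯∘M_p): M ≅ I[1,5], I[3,3]^2, I[3,5].
μ_θ-semistable layers: μ^(1)=18; μ^(2)=13; μ^(3)=4/3; μ^(4)=-22

((0, 0, 0, 0, 2); (0, 0, 0, 2, 0); (1, 1, 1, 0, 0); (0, 0, 3, 0, 0))


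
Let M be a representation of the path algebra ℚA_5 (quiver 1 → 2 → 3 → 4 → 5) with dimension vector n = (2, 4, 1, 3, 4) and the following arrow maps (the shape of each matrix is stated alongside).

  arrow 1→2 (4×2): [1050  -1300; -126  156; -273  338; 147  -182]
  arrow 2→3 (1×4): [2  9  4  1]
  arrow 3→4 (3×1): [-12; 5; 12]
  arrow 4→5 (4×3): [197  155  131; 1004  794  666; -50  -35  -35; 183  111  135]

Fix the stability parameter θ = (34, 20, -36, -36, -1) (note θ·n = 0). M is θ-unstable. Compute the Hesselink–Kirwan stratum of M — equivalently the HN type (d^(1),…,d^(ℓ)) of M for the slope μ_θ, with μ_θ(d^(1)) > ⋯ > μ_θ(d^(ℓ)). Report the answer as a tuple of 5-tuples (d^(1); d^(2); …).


Via rank(M_{q-1}∘⋯∘M_p): M ≅ I[1,1], I[1,5], I[2,2]^3, I[4,4], I[4,5], I[5,5]^2.
μ_θ-semistable layers: μ^(1)=34; μ^(2)=20; μ^(3)=-1; μ^(4)=-9/2; μ^(5)=-36

((1, 0, 0, 0, 0); (0, 3, 0, 0, 0); (0, 0, 0, 0, 4); (1, 1, 1, 1, 0); (0, 0, 0, 2, 0))


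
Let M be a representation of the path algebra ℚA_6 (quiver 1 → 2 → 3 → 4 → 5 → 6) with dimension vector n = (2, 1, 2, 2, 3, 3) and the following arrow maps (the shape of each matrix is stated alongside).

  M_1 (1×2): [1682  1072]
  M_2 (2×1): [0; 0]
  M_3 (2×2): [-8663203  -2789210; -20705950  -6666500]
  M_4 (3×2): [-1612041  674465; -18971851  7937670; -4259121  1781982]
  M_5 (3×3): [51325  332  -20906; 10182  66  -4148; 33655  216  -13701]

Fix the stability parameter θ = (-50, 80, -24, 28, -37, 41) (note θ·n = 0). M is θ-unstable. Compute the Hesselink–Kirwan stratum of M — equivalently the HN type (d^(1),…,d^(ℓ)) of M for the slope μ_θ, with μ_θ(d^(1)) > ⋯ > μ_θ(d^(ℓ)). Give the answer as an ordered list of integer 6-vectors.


Barcode: M ≅ I[1,1], I[1,2], I[3,3], I[3,6], I[4,6], I[5,6]. HN layers by μ_θ (6 steps, strictly decreasing):
  μ^(1)=80; μ^(2)=41; μ^(3)=-9/2; μ^(4)=-24; μ^(5)=-37; μ^(6)=-50

((0, 1, 0, 0, 0, 0); (0, 0, 0, 0, 0, 3); (0, 0, 0, 2, 2, 0); (0, 0, 2, 0, 0, 0); (0, 0, 0, 0, 1, 0); (2, 0, 0, 0, 0, 0))


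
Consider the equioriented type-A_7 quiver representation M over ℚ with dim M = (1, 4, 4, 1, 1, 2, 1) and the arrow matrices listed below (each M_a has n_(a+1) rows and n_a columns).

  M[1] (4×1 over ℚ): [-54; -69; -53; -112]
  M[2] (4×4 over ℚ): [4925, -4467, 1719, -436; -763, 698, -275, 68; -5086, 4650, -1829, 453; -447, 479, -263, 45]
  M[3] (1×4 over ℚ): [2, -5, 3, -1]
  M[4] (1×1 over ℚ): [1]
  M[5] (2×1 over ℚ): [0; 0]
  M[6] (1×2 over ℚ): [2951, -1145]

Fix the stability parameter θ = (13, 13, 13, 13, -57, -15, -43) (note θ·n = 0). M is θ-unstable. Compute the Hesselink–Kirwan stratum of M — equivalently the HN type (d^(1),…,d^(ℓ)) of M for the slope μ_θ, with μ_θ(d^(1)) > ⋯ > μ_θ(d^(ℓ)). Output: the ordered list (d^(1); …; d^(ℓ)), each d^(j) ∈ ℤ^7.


Barcode: M ≅ I[1,3], I[2,3]^2, I[2,5], I[6,6], I[6,7]. HN layers by μ_θ (4 steps, strictly decreasing):
  μ^(1)=13; μ^(2)=-9/2; μ^(3)=-15; μ^(4)=-29

((1, 3, 3, 0, 0, 0, 0); (0, 1, 1, 1, 1, 0, 0); (0, 0, 0, 0, 0, 1, 0); (0, 0, 0, 0, 0, 1, 1))


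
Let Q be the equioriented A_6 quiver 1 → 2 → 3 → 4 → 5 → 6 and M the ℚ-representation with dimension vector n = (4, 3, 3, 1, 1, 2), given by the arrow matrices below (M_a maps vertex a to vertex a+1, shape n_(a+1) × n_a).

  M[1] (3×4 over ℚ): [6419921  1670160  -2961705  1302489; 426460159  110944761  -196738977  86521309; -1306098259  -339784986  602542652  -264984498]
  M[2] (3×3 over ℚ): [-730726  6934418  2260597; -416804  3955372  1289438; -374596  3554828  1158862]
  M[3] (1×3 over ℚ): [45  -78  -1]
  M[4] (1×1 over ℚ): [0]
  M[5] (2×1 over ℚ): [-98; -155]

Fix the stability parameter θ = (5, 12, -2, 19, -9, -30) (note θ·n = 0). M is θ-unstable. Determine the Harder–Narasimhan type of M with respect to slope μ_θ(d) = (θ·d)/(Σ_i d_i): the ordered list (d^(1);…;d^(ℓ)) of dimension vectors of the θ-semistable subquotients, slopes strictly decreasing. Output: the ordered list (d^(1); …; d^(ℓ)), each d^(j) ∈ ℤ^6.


Barcode: M ≅ I[1,1], I[1,2]^2, I[1,4], I[3,3]^2, I[5,6], I[6,6]. HN layers by μ_θ (6 steps, strictly decreasing):
  μ^(1)=19; μ^(2)=12; μ^(3)=5; μ^(4)=-2; μ^(5)=-39/2; μ^(6)=-30

((0, 0, 0, 1, 0, 0); (0, 2, 0, 0, 0, 0); (4, 1, 1, 0, 0, 0); (0, 0, 2, 0, 0, 0); (0, 0, 0, 0, 1, 1); (0, 0, 0, 0, 0, 1))


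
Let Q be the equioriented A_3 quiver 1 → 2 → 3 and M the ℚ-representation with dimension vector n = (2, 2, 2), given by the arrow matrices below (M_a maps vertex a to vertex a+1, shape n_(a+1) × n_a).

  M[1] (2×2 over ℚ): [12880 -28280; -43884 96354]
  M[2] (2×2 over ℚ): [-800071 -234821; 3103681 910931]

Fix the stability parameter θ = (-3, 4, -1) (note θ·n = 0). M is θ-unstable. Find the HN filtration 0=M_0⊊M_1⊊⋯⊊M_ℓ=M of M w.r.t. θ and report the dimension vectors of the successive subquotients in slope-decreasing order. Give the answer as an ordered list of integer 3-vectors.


Interval decomposition of M: I[1,1], I[1,3], I[2,2], I[3,3].
HN type (ℓ=4): μ^(1)=4; μ^(2)=3/2; μ^(3)=-1; μ^(4)=-3

((0, 1, 0); (0, 1, 1); (0, 0, 1); (2, 0, 0))


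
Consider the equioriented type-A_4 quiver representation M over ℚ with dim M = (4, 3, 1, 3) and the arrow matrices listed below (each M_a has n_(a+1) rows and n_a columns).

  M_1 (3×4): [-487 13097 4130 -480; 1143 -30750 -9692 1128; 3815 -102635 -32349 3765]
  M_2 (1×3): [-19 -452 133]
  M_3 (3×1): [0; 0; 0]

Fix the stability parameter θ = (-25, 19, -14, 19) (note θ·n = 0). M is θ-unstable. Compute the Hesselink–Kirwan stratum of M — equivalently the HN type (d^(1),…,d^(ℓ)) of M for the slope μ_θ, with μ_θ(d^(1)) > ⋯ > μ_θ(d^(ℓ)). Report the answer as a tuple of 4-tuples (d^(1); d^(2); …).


Via rank(M_{q-1}∘⋯∘M_p): M ≅ I[1,1], I[1,2]^2, I[1,3], I[4,4]^3.
μ_θ-semistable layers: μ^(1)=19; μ^(2)=5/2; μ^(3)=-25

((0, 2, 0, 3); (0, 1, 1, 0); (4, 0, 0, 0))


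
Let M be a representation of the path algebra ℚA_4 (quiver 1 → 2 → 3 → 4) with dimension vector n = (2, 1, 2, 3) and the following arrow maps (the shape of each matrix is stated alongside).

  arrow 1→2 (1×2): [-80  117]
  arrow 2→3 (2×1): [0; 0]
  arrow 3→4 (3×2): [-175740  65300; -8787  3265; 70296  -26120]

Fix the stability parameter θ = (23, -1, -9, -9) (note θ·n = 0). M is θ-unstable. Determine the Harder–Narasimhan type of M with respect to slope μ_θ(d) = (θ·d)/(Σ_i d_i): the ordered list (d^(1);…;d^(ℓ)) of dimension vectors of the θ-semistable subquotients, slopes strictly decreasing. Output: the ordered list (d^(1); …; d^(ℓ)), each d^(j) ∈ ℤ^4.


Via rank(M_{q-1}∘⋯∘M_p): M ≅ I[1,1], I[1,2], I[3,3], I[3,4], I[4,4]^2.
μ_θ-semistable layers: μ^(1)=23; μ^(2)=11; μ^(3)=-9

((1, 0, 0, 0); (1, 1, 0, 0); (0, 0, 2, 3))


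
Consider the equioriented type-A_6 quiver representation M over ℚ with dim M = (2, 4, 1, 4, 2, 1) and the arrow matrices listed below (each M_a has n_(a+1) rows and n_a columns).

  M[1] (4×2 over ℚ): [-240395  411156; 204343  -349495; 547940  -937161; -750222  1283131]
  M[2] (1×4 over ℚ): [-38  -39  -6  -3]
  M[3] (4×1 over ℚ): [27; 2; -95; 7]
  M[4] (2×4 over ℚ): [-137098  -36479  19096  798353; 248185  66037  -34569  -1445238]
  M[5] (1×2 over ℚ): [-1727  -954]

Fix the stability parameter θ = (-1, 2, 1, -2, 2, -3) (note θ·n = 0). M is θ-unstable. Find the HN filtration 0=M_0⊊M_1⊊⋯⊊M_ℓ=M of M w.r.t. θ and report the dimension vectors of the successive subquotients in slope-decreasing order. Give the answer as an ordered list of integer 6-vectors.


Interval decomposition of M: I[1,2], I[1,6], I[2,2]^2, I[4,4]^2, I[4,5].
HN type (ℓ=4): μ^(1)=2; μ^(2)=0; μ^(3)=-1; μ^(4)=-2

((0, 3, 0, 0, 1, 0); (0, 1, 1, 1, 1, 1); (2, 0, 0, 0, 0, 0); (0, 0, 0, 3, 0, 0))


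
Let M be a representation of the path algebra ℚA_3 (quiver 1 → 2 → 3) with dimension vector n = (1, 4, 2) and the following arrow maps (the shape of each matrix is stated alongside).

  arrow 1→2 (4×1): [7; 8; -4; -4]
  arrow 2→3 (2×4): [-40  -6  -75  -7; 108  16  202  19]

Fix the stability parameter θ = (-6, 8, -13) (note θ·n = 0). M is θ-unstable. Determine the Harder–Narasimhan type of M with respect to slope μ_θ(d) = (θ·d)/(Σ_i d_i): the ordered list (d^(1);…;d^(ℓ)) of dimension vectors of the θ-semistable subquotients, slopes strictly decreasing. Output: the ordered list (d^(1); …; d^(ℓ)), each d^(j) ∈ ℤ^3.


Via rank(M_{q-1}∘⋯∘M_p): M ≅ I[1,2], I[2,2], I[2,3]^2.
μ_θ-semistable layers: μ^(1)=8; μ^(2)=-5/2; μ^(3)=-6

((0, 2, 0); (0, 2, 2); (1, 0, 0))


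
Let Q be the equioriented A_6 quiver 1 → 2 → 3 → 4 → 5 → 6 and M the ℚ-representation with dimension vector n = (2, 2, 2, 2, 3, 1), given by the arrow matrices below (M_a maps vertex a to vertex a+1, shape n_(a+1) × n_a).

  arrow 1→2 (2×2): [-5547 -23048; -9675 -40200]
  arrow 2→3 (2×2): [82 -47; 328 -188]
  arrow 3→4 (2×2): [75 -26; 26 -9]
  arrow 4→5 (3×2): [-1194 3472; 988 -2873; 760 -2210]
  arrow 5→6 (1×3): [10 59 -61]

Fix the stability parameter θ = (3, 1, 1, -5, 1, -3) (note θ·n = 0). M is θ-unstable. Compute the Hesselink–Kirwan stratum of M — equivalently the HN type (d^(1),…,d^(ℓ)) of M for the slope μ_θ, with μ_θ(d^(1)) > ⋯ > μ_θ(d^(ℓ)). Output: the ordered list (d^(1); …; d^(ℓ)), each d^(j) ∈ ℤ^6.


Via rank(M_{q-1}∘⋯∘M_p): M ≅ I[1,1], I[1,6], I[2,2], I[3,5], I[5,5].
μ_θ-semistable layers: μ^(1)=3; μ^(2)=1; μ^(3)=-1/3; μ^(4)=-2

((1, 0, 0, 0, 0, 0); (0, 1, 0, 0, 2, 0); (1, 1, 1, 1, 1, 1); (0, 0, 1, 1, 0, 0))


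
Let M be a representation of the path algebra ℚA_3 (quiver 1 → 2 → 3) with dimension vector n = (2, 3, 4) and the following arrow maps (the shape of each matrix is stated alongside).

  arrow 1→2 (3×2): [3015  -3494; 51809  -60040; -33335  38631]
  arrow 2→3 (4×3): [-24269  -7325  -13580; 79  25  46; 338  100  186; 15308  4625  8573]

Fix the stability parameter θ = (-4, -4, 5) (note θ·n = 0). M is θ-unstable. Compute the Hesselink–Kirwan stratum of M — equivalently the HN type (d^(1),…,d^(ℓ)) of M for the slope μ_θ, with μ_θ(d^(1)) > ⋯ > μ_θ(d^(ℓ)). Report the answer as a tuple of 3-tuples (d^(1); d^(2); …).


Interval decomposition of M: I[1,2], I[1,3], I[2,3], I[3,3]^2.
HN type (ℓ=2): μ^(1)=5; μ^(2)=-4

((0, 0, 4); (2, 3, 0))


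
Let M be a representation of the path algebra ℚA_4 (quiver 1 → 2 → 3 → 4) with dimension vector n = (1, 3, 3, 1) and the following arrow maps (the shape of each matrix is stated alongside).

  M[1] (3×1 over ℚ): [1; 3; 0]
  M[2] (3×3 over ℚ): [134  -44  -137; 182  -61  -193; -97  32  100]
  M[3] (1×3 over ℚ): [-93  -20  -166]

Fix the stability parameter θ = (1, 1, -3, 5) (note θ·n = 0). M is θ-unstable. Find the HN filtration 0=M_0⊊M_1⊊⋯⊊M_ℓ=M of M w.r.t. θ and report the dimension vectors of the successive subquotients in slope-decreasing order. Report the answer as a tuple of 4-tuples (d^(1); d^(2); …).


Barcode: M ≅ I[1,3], I[2,3], I[2,4]. HN layers by μ_θ (3 steps, strictly decreasing):
  μ^(1)=5; μ^(2)=-1/3; μ^(3)=-1

((0, 0, 0, 1); (1, 1, 1, 0); (0, 2, 2, 0))


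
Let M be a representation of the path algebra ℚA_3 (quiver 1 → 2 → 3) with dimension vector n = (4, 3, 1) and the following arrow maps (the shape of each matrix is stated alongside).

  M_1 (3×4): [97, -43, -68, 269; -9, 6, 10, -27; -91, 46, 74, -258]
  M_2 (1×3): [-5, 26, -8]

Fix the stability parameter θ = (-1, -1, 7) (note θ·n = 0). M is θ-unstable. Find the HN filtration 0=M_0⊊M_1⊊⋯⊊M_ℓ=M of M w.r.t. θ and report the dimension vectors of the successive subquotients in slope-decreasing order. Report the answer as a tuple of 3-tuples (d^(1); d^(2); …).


Via rank(M_{q-1}∘⋯∘M_p): M ≅ I[1,1], I[1,2]^2, I[1,3].
μ_θ-semistable layers: μ^(1)=7; μ^(2)=-1

((0, 0, 1); (4, 3, 0))


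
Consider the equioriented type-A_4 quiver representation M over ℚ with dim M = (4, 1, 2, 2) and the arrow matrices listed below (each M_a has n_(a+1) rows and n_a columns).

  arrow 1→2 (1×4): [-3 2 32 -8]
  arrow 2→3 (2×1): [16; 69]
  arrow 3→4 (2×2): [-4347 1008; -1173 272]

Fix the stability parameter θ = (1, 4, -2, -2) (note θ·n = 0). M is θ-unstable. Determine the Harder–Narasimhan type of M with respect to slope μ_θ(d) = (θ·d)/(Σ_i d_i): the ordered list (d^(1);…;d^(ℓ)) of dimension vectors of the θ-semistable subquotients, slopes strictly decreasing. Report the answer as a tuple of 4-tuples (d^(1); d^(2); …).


Via rank(M_{q-1}∘⋯∘M_p): M ≅ I[1,1]^3, I[1,3], I[3,4], I[4,4].
μ_θ-semistable layers: μ^(1)=1; μ^(2)=-2

((4, 1, 1, 0); (0, 0, 1, 2))


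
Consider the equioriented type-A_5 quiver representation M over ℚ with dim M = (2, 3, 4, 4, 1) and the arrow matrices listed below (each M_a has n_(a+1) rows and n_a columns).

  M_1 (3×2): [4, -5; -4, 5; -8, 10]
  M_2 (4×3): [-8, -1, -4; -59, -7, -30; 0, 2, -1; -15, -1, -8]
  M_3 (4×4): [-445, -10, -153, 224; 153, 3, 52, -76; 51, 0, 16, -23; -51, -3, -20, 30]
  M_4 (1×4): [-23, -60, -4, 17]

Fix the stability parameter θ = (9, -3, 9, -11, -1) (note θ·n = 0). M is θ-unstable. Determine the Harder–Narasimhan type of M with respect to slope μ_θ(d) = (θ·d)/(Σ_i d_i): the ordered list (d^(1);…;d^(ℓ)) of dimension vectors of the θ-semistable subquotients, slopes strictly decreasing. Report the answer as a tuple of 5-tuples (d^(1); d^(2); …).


Barcode: M ≅ I[1,1], I[1,5], I[2,4]^2, I[3,3], I[4,4]. HN layers by μ_θ (5 steps, strictly decreasing):
  μ^(1)=9; μ^(2)=3/5; μ^(3)=-1; μ^(4)=-3; μ^(5)=-11

((1, 0, 1, 0, 0); (1, 1, 1, 1, 1); (0, 0, 2, 2, 0); (0, 2, 0, 0, 0); (0, 0, 0, 1, 0))


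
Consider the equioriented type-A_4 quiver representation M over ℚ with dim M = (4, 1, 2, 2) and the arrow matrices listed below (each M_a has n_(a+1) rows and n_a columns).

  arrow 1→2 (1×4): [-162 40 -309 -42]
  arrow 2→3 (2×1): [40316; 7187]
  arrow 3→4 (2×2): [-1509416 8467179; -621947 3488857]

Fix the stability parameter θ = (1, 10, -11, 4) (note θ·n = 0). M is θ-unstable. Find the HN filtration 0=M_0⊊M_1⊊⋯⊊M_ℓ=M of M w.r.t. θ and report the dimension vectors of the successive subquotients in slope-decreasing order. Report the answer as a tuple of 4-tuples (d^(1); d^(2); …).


Interval decomposition of M: I[1,1]^3, I[1,4], I[3,4].
HN type (ℓ=4): μ^(1)=4; μ^(2)=1; μ^(3)=0; μ^(4)=-11

((0, 0, 0, 2); (3, 0, 0, 0); (1, 1, 1, 0); (0, 0, 1, 0))


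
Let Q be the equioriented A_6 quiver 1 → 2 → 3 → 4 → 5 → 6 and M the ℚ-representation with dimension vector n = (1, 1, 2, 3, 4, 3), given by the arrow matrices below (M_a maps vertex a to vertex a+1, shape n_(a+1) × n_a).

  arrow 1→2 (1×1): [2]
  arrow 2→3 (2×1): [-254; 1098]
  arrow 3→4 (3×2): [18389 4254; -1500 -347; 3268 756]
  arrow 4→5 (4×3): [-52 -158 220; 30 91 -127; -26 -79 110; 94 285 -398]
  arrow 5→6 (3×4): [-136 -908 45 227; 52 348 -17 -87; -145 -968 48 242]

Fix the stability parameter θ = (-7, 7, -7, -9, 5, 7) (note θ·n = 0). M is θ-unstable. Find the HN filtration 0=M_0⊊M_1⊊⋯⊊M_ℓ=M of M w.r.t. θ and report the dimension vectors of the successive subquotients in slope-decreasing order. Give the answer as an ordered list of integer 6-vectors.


Via rank(M_{q-1}∘⋯∘M_p): M ≅ I[1,5], I[3,4], I[4,5], I[5,6]^2, I[6,6].
μ_θ-semistable layers: μ^(1)=7; μ^(2)=5; μ^(3)=-3; μ^(4)=-7; μ^(5)=-8; μ^(6)=-9

((0, 0, 0, 0, 0, 3); (0, 0, 0, 0, 4, 0); (0, 1, 1, 1, 0, 0); (1, 0, 0, 0, 0, 0); (0, 0, 1, 1, 0, 0); (0, 0, 0, 1, 0, 0))


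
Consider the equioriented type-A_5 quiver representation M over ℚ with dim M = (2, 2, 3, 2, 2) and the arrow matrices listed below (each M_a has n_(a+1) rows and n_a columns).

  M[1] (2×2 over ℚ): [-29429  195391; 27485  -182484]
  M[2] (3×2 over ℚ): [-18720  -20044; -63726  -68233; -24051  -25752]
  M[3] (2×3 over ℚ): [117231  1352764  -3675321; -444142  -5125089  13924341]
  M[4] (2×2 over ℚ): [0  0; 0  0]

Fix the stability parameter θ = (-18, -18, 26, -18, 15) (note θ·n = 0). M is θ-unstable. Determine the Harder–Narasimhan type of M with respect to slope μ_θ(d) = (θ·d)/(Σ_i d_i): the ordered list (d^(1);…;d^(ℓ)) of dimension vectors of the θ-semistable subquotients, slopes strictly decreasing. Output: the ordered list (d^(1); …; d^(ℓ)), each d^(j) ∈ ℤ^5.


Interval decomposition of M: I[1,4]^2, I[3,3], I[5,5]^2.
HN type (ℓ=4): μ^(1)=26; μ^(2)=15; μ^(3)=4; μ^(4)=-18

((0, 0, 1, 0, 0); (0, 0, 0, 0, 2); (0, 0, 2, 2, 0); (2, 2, 0, 0, 0))


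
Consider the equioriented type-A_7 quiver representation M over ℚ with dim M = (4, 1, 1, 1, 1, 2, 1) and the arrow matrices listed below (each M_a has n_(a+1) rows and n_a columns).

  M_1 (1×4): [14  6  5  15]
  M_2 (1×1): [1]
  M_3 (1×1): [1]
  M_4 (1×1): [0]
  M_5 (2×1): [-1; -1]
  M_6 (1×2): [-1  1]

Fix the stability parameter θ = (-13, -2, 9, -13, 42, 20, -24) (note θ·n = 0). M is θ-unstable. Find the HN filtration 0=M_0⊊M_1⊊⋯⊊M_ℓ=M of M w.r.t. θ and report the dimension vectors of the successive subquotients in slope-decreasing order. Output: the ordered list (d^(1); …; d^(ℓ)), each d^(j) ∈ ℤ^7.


Via rank(M_{q-1}∘⋯∘M_p): M ≅ I[1,1]^3, I[1,4], I[5,6], I[6,7].
μ_θ-semistable layers: μ^(1)=31; μ^(2)=-2; μ^(3)=-13

((0, 0, 0, 0, 1, 1, 0); (0, 1, 1, 1, 0, 1, 1); (4, 0, 0, 0, 0, 0, 0))


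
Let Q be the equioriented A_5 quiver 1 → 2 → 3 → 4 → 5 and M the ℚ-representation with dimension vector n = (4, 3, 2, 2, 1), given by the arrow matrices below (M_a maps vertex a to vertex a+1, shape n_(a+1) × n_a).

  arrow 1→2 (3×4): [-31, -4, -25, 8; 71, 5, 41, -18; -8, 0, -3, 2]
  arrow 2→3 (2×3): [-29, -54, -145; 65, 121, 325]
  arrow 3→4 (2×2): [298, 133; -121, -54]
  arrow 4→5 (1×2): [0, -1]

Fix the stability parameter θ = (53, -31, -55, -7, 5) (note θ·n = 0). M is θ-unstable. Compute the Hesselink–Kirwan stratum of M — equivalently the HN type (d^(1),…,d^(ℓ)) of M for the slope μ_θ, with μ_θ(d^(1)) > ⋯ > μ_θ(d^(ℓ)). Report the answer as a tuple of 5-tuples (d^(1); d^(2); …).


Interval decomposition of M: I[1,1], I[1,2], I[1,4], I[1,5].
HN type (ℓ=5): μ^(1)=53; μ^(2)=11; μ^(3)=5; μ^(4)=-7; μ^(5)=-11

((1, 0, 0, 0, 0); (1, 1, 0, 0, 0); (0, 0, 0, 0, 1); (0, 0, 0, 2, 0); (2, 2, 2, 0, 0))


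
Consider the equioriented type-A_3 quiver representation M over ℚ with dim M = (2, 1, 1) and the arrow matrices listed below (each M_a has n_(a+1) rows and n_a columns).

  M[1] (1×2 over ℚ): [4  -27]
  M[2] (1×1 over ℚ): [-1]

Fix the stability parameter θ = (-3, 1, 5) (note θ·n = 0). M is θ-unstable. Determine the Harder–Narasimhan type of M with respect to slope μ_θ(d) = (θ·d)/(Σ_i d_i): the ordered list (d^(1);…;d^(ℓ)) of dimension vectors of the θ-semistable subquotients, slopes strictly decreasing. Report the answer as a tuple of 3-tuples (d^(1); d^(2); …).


Interval decomposition of M: I[1,1], I[1,3].
HN type (ℓ=3): μ^(1)=5; μ^(2)=1; μ^(3)=-3

((0, 0, 1); (0, 1, 0); (2, 0, 0))
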